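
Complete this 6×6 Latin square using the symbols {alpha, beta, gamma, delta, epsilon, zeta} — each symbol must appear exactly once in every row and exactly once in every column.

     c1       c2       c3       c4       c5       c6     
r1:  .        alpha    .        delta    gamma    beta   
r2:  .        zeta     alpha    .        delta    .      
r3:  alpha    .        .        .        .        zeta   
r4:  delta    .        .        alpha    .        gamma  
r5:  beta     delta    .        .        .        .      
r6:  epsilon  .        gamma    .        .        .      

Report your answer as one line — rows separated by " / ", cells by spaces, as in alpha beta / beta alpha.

(r1,c1) = zeta
(r1,c3) = epsilon
(r2,c1) = gamma
(r2,c6) = epsilon
(r5,c3) = zeta
(r5,c6) = alpha
(r6,c2) = beta
(r6,c4) = zeta
(r6,c5) = alpha
(r6,c6) = delta
(r2,c4) = beta
(r4,c2) = epsilon
(r4,c3) = beta
(r4,c5) = zeta
(r5,c5) = epsilon
(r3,c2) = gamma
(r3,c3) = delta
(r3,c4) = epsilon
(r3,c5) = beta
(r5,c4) = gamma

zeta alpha epsilon delta gamma beta / gamma zeta alpha beta delta epsilon / alpha gamma delta epsilon beta zeta / delta epsilon beta alpha zeta gamma / beta delta zeta gamma epsilon alpha / epsilon beta gamma zeta alpha delta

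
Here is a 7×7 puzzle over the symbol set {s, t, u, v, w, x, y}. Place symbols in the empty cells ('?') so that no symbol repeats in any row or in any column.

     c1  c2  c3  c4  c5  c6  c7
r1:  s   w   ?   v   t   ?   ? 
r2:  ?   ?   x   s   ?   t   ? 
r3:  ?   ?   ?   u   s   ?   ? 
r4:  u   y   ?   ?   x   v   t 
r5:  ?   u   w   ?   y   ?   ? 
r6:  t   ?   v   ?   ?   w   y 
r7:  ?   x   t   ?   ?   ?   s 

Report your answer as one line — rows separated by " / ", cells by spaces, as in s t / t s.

s w u v t y x / y v x s w t u / v t y u s x w / u y s w x v t / x u w t y s v / t s v x u w y / w x t y v u s

(r2,c2) = v
(r3,c2) = t
(r3,c3) = y
(r3,c6) = x
(r4,c3) = s
(r4,c4) = w
(r5,c6) = s
(r6,c2) = s
(r6,c4) = x
(r6,c5) = u
(r7,c4) = y
(r7,c6) = u
(r1,c3) = u
(r1,c6) = y
(r1,c7) = x
(r2,c5) = w
(r2,c7) = u
(r5,c4) = t
(r5,c7) = v
(r7,c5) = v
(r2,c1) = y
(r3,c7) = w
(r5,c1) = x
(r7,c1) = w
(r3,c1) = v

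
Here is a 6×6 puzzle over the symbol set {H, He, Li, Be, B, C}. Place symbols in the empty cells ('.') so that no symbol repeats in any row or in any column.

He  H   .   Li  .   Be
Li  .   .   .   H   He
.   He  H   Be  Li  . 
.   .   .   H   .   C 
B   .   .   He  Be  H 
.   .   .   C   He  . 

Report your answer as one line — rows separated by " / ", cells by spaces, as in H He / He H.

He H B Li C Be / Li Be C B H He / C He H Be Li B / Be Li He H B C / B C Li He Be H / H B Be C He Li

(r2,c4) = B
(r3,c1) = C
(r3,c6) = B
(r4,c1) = Be
(r4,c5) = B
(r6,c1) = H
(r6,c6) = Li
(r1,c5) = C
(r4,c2) = Li
(r4,c3) = He
(r5,c2) = C
(r5,c3) = Li
(r1,c3) = B
(r2,c2) = Be
(r2,c3) = C
(r6,c2) = B
(r6,c3) = Be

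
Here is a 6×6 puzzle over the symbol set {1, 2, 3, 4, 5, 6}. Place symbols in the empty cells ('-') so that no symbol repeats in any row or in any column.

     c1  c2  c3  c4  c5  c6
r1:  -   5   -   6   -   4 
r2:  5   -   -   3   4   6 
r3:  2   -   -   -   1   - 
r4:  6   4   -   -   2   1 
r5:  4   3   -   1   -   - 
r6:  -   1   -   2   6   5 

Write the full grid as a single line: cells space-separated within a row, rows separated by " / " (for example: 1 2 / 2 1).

Cell (r1,c5): row 1 has {4,5,6}; column 5 has {1,2,4,6} → 3.
Cell (r2,c2): row 2 has {3,4,5,6}; column 2 has {1,3,4,5} → 2.
Cell (r2,c3): row 2 has {2,3,4,5,6}; column 3 is empty so far → 1.
Cell (r3,c2): row 3 has {1,2}; column 2 has {1,2,3,4,5} → 6.
Cell (r3,c6): row 3 has {1,2,6}; column 6 has {1,4,5,6} → 3.
Cell (r4,c4): row 4 has {1,2,4,6}; column 4 has {1,2,3,6} → 5.
Cell (r5,c5): row 5 has {1,3,4}; column 5 has {1,2,3,4,6} → 5.
Cell (r5,c6): row 5 has {1,3,4,5}; column 6 has {1,3,4,5,6} → 2.
Cell (r6,c1): row 6 has {1,2,5,6}; column 1 has {2,4,5,6} → 3.
Cell (r6,c3): row 6 has {1,2,3,5,6}; column 3 has {1} → 4.
Cell (r1,c1): row 1 has {3,4,5,6}; column 1 has {2,3,4,5,6} → 1.
Cell (r1,c3): row 1 has {1,3,4,5,6}; column 3 has {1,4} → 2.
Cell (r3,c3): row 3 has {1,2,3,6}; column 3 has {1,2,4} → 5.
Cell (r3,c4): row 3 has {1,2,3,5,6}; column 4 has {1,2,3,5,6} → 4.
Cell (r4,c3): row 4 has {1,2,4,5,6}; column 3 has {1,2,4,5} → 3.
Cell (r5,c3): row 5 has {1,2,3,4,5}; column 3 has {1,2,3,4,5} → 6.

1 5 2 6 3 4 / 5 2 1 3 4 6 / 2 6 5 4 1 3 / 6 4 3 5 2 1 / 4 3 6 1 5 2 / 3 1 4 2 6 5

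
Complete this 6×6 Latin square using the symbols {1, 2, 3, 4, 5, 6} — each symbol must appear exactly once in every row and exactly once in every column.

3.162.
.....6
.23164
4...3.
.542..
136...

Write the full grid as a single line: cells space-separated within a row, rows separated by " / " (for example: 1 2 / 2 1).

At row 1, column 2: row 1 has {1,2,3,6}; column 2 has {2,3,5}; that leaves 4.
At row 1, column 6: row 1 has {1,2,3,4,6}; column 6 has {4,6}; that leaves 5.
At row 2, column 2: row 2 has {6}; column 2 has {2,3,4,5}; that leaves 1.
At row 3, column 1: row 3 has {1,2,3,4,6}; column 1 has {1,3,4}; that leaves 5.
At row 4, column 2: row 4 has {3,4}; column 2 has {1,2,3,4,5}; that leaves 6.
At row 4, column 4: row 4 has {3,4,6}; column 4 has {1,2,6}; that leaves 5.
At row 5, column 1: row 5 has {2,4,5}; column 1 has {1,3,4,5}; that leaves 6.
At row 5, column 5: row 5 has {2,4,5,6}; column 5 has {2,3,6}; that leaves 1.
At row 5, column 6: row 5 has {1,2,4,5,6}; column 6 has {4,5,6}; that leaves 3.
At row 6, column 4: row 6 has {1,3,6}; column 4 has {1,2,5,6}; that leaves 4.
At row 6, column 5: row 6 has {1,3,4,6}; column 5 has {1,2,3,6}; that leaves 5.
At row 6, column 6: row 6 has {1,3,4,5,6}; column 6 has {3,4,5,6}; that leaves 2.
At row 2, column 1: row 2 has {1,6}; column 1 has {1,3,4,5,6}; that leaves 2.
At row 2, column 3: row 2 has {1,2,6}; column 3 has {1,3,4,6}; that leaves 5.
At row 2, column 4: row 2 has {1,2,5,6}; column 4 has {1,2,4,5,6}; that leaves 3.
At row 2, column 5: row 2 has {1,2,3,5,6}; column 5 has {1,2,3,5,6}; that leaves 4.
At row 4, column 3: row 4 has {3,4,5,6}; column 3 has {1,3,4,5,6}; that leaves 2.
At row 4, column 6: row 4 has {2,3,4,5,6}; column 6 has {2,3,4,5,6}; that leaves 1.

3 4 1 6 2 5 / 2 1 5 3 4 6 / 5 2 3 1 6 4 / 4 6 2 5 3 1 / 6 5 4 2 1 3 / 1 3 6 4 5 2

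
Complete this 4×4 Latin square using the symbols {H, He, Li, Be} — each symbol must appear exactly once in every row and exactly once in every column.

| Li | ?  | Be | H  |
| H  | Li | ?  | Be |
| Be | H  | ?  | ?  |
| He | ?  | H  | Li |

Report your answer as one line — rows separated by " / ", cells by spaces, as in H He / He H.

Li He Be H / H Li He Be / Be H Li He / He Be H Li

(r1,c2) = He
(r2,c3) = He
(r3,c3) = Li
(r3,c4) = He
(r4,c2) = Be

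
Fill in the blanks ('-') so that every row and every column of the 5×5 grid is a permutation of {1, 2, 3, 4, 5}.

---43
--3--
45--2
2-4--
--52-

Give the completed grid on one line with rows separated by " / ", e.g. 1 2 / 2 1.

row 3 has {2,4,5}; column 3 has {3,4,5} — only 1 is left for (r3,c3).
row 3 has {1,2,4,5}; column 4 has {2,4} — only 3 is left for (r3,c4).
row 1 has {3,4}; column 3 has {1,3,4,5} — only 2 is left for (r1,c3).
row 1 has {2,3,4}; column 2 has {5} — only 1 is left for (r1,c2).
row 4 has {2,4}; column 2 has {1,5} — only 3 is left for (r4,c2).
row 5 has {2,5}; column 2 has {1,3,5} — only 4 is left for (r5,c2).
row 5 has {2,4,5}; column 5 has {2,3} — only 1 is left for (r5,c5).
row 1 has {1,2,3,4}; column 1 has {2,4} — only 5 is left for (r1,c1).
row 2 has {3}; column 1 has {2,4,5} — only 1 is left for (r2,c1).
row 2 has {1,3}; column 2 has {1,3,4,5} — only 2 is left for (r2,c2).
row 2 has {1,2,3}; column 4 has {2,3,4} — only 5 is left for (r2,c4).
row 2 has {1,2,3,5}; column 5 has {1,2,3} — only 4 is left for (r2,c5).
row 4 has {2,3,4}; column 4 has {2,3,4,5} — only 1 is left for (r4,c4).
row 4 has {1,2,3,4}; column 5 has {1,2,3,4} — only 5 is left for (r4,c5).
row 5 has {1,2,4,5}; column 1 has {1,2,4,5} — only 3 is left for (r5,c1).

5 1 2 4 3 / 1 2 3 5 4 / 4 5 1 3 2 / 2 3 4 1 5 / 3 4 5 2 1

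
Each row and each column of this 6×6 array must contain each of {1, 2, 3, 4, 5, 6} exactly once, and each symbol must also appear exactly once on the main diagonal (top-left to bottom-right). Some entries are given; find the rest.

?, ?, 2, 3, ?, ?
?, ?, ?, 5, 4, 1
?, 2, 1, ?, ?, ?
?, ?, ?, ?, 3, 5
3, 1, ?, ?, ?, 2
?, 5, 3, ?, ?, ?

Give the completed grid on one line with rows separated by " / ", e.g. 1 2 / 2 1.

5 4 2 3 1 6 / 2 3 6 5 4 1 / 4 2 1 6 5 3 / 1 6 4 2 3 5 / 3 1 5 4 6 2 / 6 5 3 1 2 4

(r2,c3) = 6
(r4,c3) = 4
(r5,c3) = 5
(r5,c5) = 6
(r6,c6) = 4
(r1,c1) = 5
(r1,c5) = 1
(r1,c6) = 6
(r2,c1) = 2
(r2,c2) = 3
(r3,c5) = 5
(r3,c6) = 3
(r4,c2) = 6
(r4,c4) = 2
(r5,c4) = 4
(r6,c5) = 2
(r1,c2) = 4
(r3,c4) = 6
(r4,c1) = 1
(r6,c1) = 6
(r6,c4) = 1
(r3,c1) = 4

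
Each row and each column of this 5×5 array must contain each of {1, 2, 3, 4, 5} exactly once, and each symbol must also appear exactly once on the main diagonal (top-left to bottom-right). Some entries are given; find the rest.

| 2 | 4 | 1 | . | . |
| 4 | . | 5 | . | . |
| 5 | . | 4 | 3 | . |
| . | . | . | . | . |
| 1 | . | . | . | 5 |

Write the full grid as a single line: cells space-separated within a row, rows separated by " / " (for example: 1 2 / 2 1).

2 4 1 5 3 / 4 3 5 2 1 / 5 1 4 3 2 / 3 5 2 1 4 / 1 2 3 4 5

(r1,c4) = 5
(r1,c5) = 3
(r4,c1) = 3
(r4,c3) = 2
(r4,c4) = 1
(r4,c5) = 4
(r5,c3) = 3
(r2,c2) = 3
(r2,c4) = 2
(r2,c5) = 1
(r3,c5) = 2
(r4,c2) = 5
(r5,c2) = 2
(r5,c4) = 4
(r3,c2) = 1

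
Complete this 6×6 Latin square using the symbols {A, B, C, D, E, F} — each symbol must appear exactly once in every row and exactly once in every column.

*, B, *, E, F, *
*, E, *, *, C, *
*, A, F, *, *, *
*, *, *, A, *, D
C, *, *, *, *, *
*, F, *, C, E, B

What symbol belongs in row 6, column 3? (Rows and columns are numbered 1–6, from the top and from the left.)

D

(r4,c2) = C
(r4,c5) = B
(r5,c2) = D
(r5,c5) = A
(r3,c5) = D
(r4,c3) = E
(r5,c3) = B
(r5,c4) = F
(r5,c6) = E
(r3,c4) = B
(r3,c6) = C
(r4,c1) = F
(r1,c6) = A
(r2,c4) = D
(r2,c6) = F
(r3,c1) = E
(r1,c1) = D
(r1,c3) = C
(r2,c3) = A
(r6,c1) = A
(r6,c3) = D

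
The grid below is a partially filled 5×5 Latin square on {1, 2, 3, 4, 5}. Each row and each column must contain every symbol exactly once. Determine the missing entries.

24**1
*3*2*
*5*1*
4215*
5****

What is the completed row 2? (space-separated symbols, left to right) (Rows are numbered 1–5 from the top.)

1 3 4 2 5

(r1,c4) = 3
(r2,c1) = 1
(r3,c1) = 3
(r4,c5) = 3
(r5,c2) = 1
(r5,c4) = 4
(r5,c5) = 2
(r1,c3) = 5
(r2,c3) = 4
(r2,c5) = 5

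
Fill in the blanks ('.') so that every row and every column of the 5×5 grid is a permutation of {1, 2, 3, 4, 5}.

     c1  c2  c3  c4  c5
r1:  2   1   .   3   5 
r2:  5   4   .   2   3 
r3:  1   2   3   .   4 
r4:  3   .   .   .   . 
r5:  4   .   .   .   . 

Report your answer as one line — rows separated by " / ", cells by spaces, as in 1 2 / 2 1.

row 1 has {1,2,3,5}; column 3 has {3} — only 4 is left for (r1,c3).
row 2 has {2,3,4,5}; column 3 has {3,4} — only 1 is left for (r2,c3).
row 3 has {1,2,3,4}; column 4 has {2,3} — only 5 is left for (r3,c4).
row 4 has {3}; column 2 has {1,2,4} — only 5 is left for (r4,c2).
row 4 has {3,5}; column 3 has {1,3,4} — only 2 is left for (r4,c3).
row 4 has {2,3,5}; column 5 has {3,4,5} — only 1 is left for (r4,c5).
row 5 has {4}; column 2 has {1,2,4,5} — only 3 is left for (r5,c2).
row 5 has {3,4}; column 3 has {1,2,3,4} — only 5 is left for (r5,c3).
row 5 has {3,4,5}; column 4 has {2,3,5} — only 1 is left for (r5,c4).
row 5 has {1,3,4,5}; column 5 has {1,3,4,5} — only 2 is left for (r5,c5).
row 4 has {1,2,3,5}; column 4 has {1,2,3,5} — only 4 is left for (r4,c4).

2 1 4 3 5 / 5 4 1 2 3 / 1 2 3 5 4 / 3 5 2 4 1 / 4 3 5 1 2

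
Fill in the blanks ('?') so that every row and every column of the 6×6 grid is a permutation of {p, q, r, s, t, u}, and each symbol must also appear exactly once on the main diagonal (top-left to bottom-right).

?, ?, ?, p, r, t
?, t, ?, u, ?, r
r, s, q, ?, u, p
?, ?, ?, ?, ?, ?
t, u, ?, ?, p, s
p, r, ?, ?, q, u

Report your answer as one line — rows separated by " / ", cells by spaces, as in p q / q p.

s q u p r t / q t p u s r / r s q t u p / u p s r t q / t u r q p s / p r t s q u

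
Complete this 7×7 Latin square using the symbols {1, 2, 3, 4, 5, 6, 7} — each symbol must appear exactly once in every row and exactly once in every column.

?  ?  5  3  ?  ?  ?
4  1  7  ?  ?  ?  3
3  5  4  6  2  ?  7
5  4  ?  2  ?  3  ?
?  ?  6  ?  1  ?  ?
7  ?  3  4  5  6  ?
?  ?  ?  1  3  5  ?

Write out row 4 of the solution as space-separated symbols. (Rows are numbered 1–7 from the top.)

5 4 1 2 7 3 6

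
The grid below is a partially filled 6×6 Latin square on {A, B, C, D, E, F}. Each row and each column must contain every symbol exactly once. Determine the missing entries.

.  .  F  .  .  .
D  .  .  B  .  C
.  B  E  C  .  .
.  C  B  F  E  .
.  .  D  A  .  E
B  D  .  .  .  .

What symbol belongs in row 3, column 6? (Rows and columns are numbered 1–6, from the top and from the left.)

A

row 2 has {B,C,D}; column 3 has {B,D,E,F} — only A is left for (r2,c3).
row 2 has {A,B,C,D}; column 5 has {E} — only F is left for (r2,c5).
row 4 has {B,C,E,F}; column 1 has {B,D} — only A is left for (r4,c1).
row 4 has {A,B,C,E,F}; column 6 has {C,E} — only D is left for (r4,c6).
row 5 has {A,D,E}; column 2 has {B,C,D} — only F is left for (r5,c2).
row 6 has {B,D}; column 3 has {A,B,D,E,F} — only C is left for (r6,c3).
row 6 has {B,C,D}; column 4 has {A,B,C,F} — only E is left for (r6,c4).
row 6 has {B,C,D,E}; column 5 has {E,F} — only A is left for (r6,c5).
row 6 has {A,B,C,D,E}; column 6 has {C,D,E} — only F is left for (r6,c6).
row 1 has {F}; column 4 has {A,B,C,E,F} — only D is left for (r1,c4).
row 2 has {A,B,C,D,F}; column 2 has {B,C,D,F} — only E is left for (r2,c2).
row 3 has {B,C,E}; column 1 has {A,B,D} — only F is left for (r3,c1).
row 3 has {B,C,E,F}; column 5 has {A,E,F} — only D is left for (r3,c5).
row 3 has {B,C,D,E,F}; column 6 has {C,D,E,F} — only A is left for (r3,c6).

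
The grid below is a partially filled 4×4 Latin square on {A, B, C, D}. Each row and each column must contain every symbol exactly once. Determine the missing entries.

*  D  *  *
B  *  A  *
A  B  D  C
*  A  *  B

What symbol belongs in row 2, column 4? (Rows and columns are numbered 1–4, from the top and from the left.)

D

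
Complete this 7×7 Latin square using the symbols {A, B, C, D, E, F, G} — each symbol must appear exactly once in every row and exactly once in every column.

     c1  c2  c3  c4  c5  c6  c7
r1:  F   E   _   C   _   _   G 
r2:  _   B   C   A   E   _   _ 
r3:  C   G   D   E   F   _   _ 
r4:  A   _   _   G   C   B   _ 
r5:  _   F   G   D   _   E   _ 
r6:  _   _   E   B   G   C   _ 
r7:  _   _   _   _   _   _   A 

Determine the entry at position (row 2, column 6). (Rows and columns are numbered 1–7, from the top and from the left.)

row 3 has {C,D,E,F,G}; column 6 has {B,C,E} — only A is left for (r3,c6).
row 3 has {A,C,D,E,F,G}; column 7 has {A,G} — only B is left for (r3,c7).
row 4 has {A,B,C,G}; column 2 has {B,E,F,G} — only D is left for (r4,c2).
row 4 has {A,B,C,D,G}; column 3 has {C,D,E,G} — only F is left for (r4,c3).
row 4 has {A,B,C,D,F,G}; column 7 has {A,B,G} — only E is left for (r4,c7).
row 5 has {D,E,F,G}; column 1 has {A,C,F} — only B is left for (r5,c1).
row 5 has {B,D,E,F,G}; column 5 has {C,E,F,G} — only A is left for (r5,c5).
row 5 has {A,B,D,E,F,G}; column 7 has {A,B,E,G} — only C is left for (r5,c7).
row 6 has {B,C,E,G}; column 1 has {A,B,C,F} — only D is left for (r6,c1).
row 6 has {B,C,D,E,G}; column 2 has {B,D,E,F,G} — only A is left for (r6,c2).
row 6 has {A,B,C,D,E,G}; column 7 has {A,B,C,E,G} — only F is left for (r6,c7).
row 7 has {A}; column 2 has {A,B,D,E,F,G} — only C is left for (r7,c2).
row 7 has {A,C}; column 3 has {C,D,E,F,G} — only B is left for (r7,c3).
row 7 has {A,B,C}; column 4 has {A,B,C,D,E,G} — only F is left for (r7,c4).
row 7 has {A,B,C,F}; column 5 has {A,C,E,F,G} — only D is left for (r7,c5).
row 7 has {A,B,C,D,F}; column 6 has {A,B,C,E} — only G is left for (r7,c6).
row 1 has {C,E,F,G}; column 3 has {B,C,D,E,F,G} — only A is left for (r1,c3).
row 1 has {A,C,E,F,G}; column 5 has {A,C,D,E,F,G} — only B is left for (r1,c5).
row 1 has {A,B,C,E,F,G}; column 6 has {A,B,C,E,G} — only D is left for (r1,c6).
row 2 has {A,B,C,E}; column 1 has {A,B,C,D,F} — only G is left for (r2,c1).
row 2 has {A,B,C,E,G}; column 6 has {A,B,C,D,E,G} — only F is left for (r2,c6).

F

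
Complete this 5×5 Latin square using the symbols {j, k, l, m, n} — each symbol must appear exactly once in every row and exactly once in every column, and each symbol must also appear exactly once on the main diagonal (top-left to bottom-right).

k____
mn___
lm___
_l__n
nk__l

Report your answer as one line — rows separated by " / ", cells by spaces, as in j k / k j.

Cell (r1,c2): row 1 has {k}; column 2 has {k,l,m,n} → j.
Cell (r1,c5): row 1 has {j,k}; column 5 has {l,n} → m.
Cell (r3,c3): row 3 has {l,m}; column 3 is empty so far; the diagonal has {k,l,n} → j.
Cell (r3,c5): row 3 has {j,l,m}; column 5 has {l,m,n} → k.
Cell (r4,c1): row 4 has {l,n}; column 1 has {k,l,m,n} → j.
Cell (r4,c4): row 4 has {j,l,n}; column 4 is empty so far; the diagonal has {j,k,l,n} → m.
Cell (r5,c3): row 5 has {k,l,n}; column 3 has {j} → m.
Cell (r5,c4): row 5 has {k,l,m,n}; column 4 has {m} → j.
Cell (r2,c5): row 2 has {m,n}; column 5 has {k,l,m,n} → j.
Cell (r3,c4): row 3 has {j,k,l,m}; column 4 has {j,m} → n.
Cell (r4,c3): row 4 has {j,l,m,n}; column 3 has {j,m} → k.
Cell (r1,c4): row 1 has {j,k,m}; column 4 has {j,m,n} → l.
Cell (r2,c3): row 2 has {j,m,n}; column 3 has {j,k,m} → l.
Cell (r2,c4): row 2 has {j,l,m,n}; column 4 has {j,l,m,n} → k.
Cell (r1,c3): row 1 has {j,k,l,m}; column 3 has {j,k,l,m} → n.

k j n l m / m n l k j / l m j n k / j l k m n / n k m j l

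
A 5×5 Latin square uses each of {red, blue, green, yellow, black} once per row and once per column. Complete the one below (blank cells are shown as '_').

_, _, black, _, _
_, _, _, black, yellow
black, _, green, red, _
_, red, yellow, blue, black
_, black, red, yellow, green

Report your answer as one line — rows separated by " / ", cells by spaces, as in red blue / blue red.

yellow blue black green red / red green blue black yellow / black yellow green red blue / green red yellow blue black / blue black red yellow green

Cell (r1,c4): row 1 has {black}; column 4 has {red,blue,yellow,black} → green.
Cell (r2,c3): row 2 has {yellow,black}; column 3 has {red,green,yellow,black} → blue.
Cell (r3,c5): row 3 has {red,green,black}; column 5 has {green,yellow,black} → blue.
Cell (r4,c1): row 4 has {red,blue,yellow,black}; column 1 has {black} → green.
Cell (r5,c1): row 5 has {red,green,yellow,black}; column 1 has {green,black} → blue.
Cell (r1,c5): row 1 has {green,black}; column 5 has {blue,green,yellow,black} → red.
Cell (r2,c1): row 2 has {blue,yellow,black}; column 1 has {blue,green,black} → red.
Cell (r2,c2): row 2 has {red,blue,yellow,black}; column 2 has {red,black} → green.
Cell (r3,c2): row 3 has {red,blue,green,black}; column 2 has {red,green,black} → yellow.
Cell (r1,c1): row 1 has {red,green,black}; column 1 has {red,blue,green,black} → yellow.
Cell (r1,c2): row 1 has {red,green,yellow,black}; column 2 has {red,green,yellow,black} → blue.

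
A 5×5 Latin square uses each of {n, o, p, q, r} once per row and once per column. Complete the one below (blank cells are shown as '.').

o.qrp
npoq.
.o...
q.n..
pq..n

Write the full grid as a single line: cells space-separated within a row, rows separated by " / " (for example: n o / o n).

(r1,c2): row 1 has {o,p,q,r}; column 2 has {o,p,q}, so it must be n.
(r2,c5): row 2 has {n,o,p,q}; column 5 has {n,p}, so it must be r.
(r3,c1): row 3 has {o}; column 1 has {n,o,p,q}, so it must be r.
(r3,c3): row 3 has {o,r}; column 3 has {n,o,q}, so it must be p.
(r3,c4): row 3 has {o,p,r}; column 4 has {q,r}, so it must be n.
(r3,c5): row 3 has {n,o,p,r}; column 5 has {n,p,r}, so it must be q.
(r4,c2): row 4 has {n,q}; column 2 has {n,o,p,q}, so it must be r.
(r4,c5): row 4 has {n,q,r}; column 5 has {n,p,q,r}, so it must be o.
(r5,c3): row 5 has {n,p,q}; column 3 has {n,o,p,q}, so it must be r.
(r5,c4): row 5 has {n,p,q,r}; column 4 has {n,q,r}, so it must be o.
(r4,c4): row 4 has {n,o,q,r}; column 4 has {n,o,q,r}, so it must be p.

o n q r p / n p o q r / r o p n q / q r n p o / p q r o n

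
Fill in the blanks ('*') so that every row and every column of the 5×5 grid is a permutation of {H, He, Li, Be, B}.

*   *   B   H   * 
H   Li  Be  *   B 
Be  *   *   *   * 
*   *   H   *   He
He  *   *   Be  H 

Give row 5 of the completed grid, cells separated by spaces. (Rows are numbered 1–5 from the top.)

He B Li Be H

At row 1, column 1: row 1 has {H,B}; column 1 has {H,He,Be}; that leaves Li.
At row 1, column 5: row 1 has {H,Li,B}; column 5 has {H,He,B}; that leaves Be.
At row 2, column 4: row 2 has {H,Li,Be,B}; column 4 has {H,Be}; that leaves He.
At row 3, column 5: row 3 has {Be}; column 5 has {H,He,Be,B}; that leaves Li.
At row 4, column 1: row 4 has {H,He}; column 1 has {H,He,Li,Be}; that leaves B.
At row 4, column 2: row 4 has {H,He,B}; column 2 has {Li}; that leaves Be.
At row 4, column 4: row 4 has {H,He,Be,B}; column 4 has {H,He,Be}; that leaves Li.
At row 5, column 2: row 5 has {H,He,Be}; column 2 has {Li,Be}; that leaves B.
At row 5, column 3: row 5 has {H,He,Be,B}; column 3 has {H,Be,B}; that leaves Li.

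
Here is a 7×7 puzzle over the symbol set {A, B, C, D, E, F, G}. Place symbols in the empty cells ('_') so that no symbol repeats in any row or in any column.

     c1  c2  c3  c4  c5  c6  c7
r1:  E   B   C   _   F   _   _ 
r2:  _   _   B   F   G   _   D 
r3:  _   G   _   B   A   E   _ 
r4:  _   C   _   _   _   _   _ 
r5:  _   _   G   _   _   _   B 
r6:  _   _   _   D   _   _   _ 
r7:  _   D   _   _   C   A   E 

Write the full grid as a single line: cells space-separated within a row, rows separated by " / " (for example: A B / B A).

E B C A F D G / A E B F G C D / F G D B A E C / G C A E D B F / D A G C E F B / C F E D B G A / B D F G C A E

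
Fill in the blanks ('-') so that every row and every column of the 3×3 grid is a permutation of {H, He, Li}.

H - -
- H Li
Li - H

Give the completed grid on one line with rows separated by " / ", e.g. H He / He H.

H Li He / He H Li / Li He H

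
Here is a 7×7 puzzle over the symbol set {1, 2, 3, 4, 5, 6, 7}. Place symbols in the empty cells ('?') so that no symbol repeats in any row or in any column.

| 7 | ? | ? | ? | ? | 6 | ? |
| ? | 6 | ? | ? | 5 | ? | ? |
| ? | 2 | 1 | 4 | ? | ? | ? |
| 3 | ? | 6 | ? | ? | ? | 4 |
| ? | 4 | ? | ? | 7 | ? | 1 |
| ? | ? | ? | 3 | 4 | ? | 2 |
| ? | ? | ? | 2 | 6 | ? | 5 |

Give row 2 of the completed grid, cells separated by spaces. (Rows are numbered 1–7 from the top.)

4 6 2 1 5 3 7

row 1 has {6,7}; column 7 has {1,2,4,5} — only 3 is left for (r1,c7).
row 2 has {5,6}; column 7 has {1,2,3,4,5} — only 7 is left for (r2,c7).
row 3 has {1,2,4}; column 5 has {4,5,6,7} — only 3 is left for (r3,c5).
row 3 has {1,2,3,4}; column 7 has {1,2,3,4,5,7} — only 6 is left for (r3,c7).
row 2 has {5,6,7}; column 4 has {2,3,4} — only 1 is left for (r2,c4).
row 3 has {1,2,3,4,6}; column 1 has {3,7} — only 5 is left for (r3,c1).
row 3 has {1,2,3,4,5,6}; column 6 has {6} — only 7 is left for (r3,c6).
row 1 has {3,6,7}; column 4 has {1,2,3,4} — only 5 is left for (r1,c4).
row 4 has {3,4,6}; column 4 has {1,2,3,4,5} — only 7 is left for (r4,c4).
row 5 has {1,4,7}; column 4 has {1,2,3,4,5,7} — only 6 is left for (r5,c4).
row 1 has {3,5,6,7}; column 2 has {2,4,6} — only 1 is left for (r1,c2).
row 1 has {1,3,5,6,7}; column 5 has {3,4,5,6,7} — only 2 is left for (r1,c5).
row 4 has {3,4,6,7}; column 2 has {1,2,4,6} — only 5 is left for (r4,c2).
row 4 has {3,4,5,6,7}; column 5 has {2,3,4,5,6,7} — only 1 is left for (r4,c5).
row 4 has {1,3,4,5,6,7}; column 6 has {6,7} — only 2 is left for (r4,c6).
row 5 has {1,4,6,7}; column 1 has {3,5,7} — only 2 is left for (r5,c1).
row 6 has {2,3,4}; column 2 has {1,2,4,5,6} — only 7 is left for (r6,c2).
row 6 has {2,3,4,7}; column 3 has {1,6} — only 5 is left for (r6,c3).
row 6 has {2,3,4,5,7}; column 6 has {2,6,7} — only 1 is left for (r6,c6).
row 7 has {2,5,6}; column 2 has {1,2,4,5,6,7} — only 3 is left for (r7,c2).
row 7 has {2,3,5,6}; column 6 has {1,2,6,7} — only 4 is left for (r7,c6).
row 1 has {1,2,3,5,6,7}; column 3 has {1,5,6} — only 4 is left for (r1,c3).
row 2 has {1,5,6,7}; column 1 has {2,3,5,7} — only 4 is left for (r2,c1).
row 2 has {1,4,5,6,7}; column 6 has {1,2,4,6,7} — only 3 is left for (r2,c6).
row 5 has {1,2,4,6,7}; column 3 has {1,4,5,6} — only 3 is left for (r5,c3).
row 5 has {1,2,3,4,6,7}; column 6 has {1,2,3,4,6,7} — only 5 is left for (r5,c6).
row 6 has {1,2,3,4,5,7}; column 1 has {2,3,4,5,7} — only 6 is left for (r6,c1).
row 7 has {2,3,4,5,6}; column 1 has {2,3,4,5,6,7} — only 1 is left for (r7,c1).
row 7 has {1,2,3,4,5,6}; column 3 has {1,3,4,5,6} — only 7 is left for (r7,c3).
row 2 has {1,3,4,5,6,7}; column 3 has {1,3,4,5,6,7} — only 2 is left for (r2,c3).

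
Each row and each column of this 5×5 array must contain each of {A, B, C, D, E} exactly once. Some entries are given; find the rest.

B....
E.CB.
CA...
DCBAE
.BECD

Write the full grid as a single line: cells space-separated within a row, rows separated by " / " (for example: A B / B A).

B E A D C / E D C B A / C A D E B / D C B A E / A B E C D

Cell (r2,c2): row 2 has {B,C,E}; column 2 has {A,B,C} → D.
Cell (r2,c5): row 2 has {B,C,D,E}; column 5 has {D,E} → A.
Cell (r3,c3): row 3 has {A,C}; column 3 has {B,C,E} → D.
Cell (r3,c4): row 3 has {A,C,D}; column 4 has {A,B,C} → E.
Cell (r3,c5): row 3 has {A,C,D,E}; column 5 has {A,D,E} → B.
Cell (r5,c1): row 5 has {B,C,D,E}; column 1 has {B,C,D,E} → A.
Cell (r1,c2): row 1 has {B}; column 2 has {A,B,C,D} → E.
Cell (r1,c3): row 1 has {B,E}; column 3 has {B,C,D,E} → A.
Cell (r1,c4): row 1 has {A,B,E}; column 4 has {A,B,C,E} → D.
Cell (r1,c5): row 1 has {A,B,D,E}; column 5 has {A,B,D,E} → C.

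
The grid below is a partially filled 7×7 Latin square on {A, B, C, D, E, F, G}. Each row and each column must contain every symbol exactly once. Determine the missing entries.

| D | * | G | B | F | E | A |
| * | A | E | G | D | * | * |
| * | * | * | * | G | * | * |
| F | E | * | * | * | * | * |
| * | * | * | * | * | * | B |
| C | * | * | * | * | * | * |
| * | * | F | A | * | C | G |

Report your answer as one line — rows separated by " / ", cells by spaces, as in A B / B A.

D C G B F E A / B A E G D F C / A B C F G D E / F E B C A G D / G F D E C A B / C G A D E B F / E D F A B C G

At row 1, column 2: row 1 has {A,B,D,E,F,G}; column 2 has {A,E}; that leaves C.
At row 2, column 1: row 2 has {A,D,E,G}; column 1 has {C,D,F}; that leaves B.
At row 2, column 6: row 2 has {A,B,D,E,G}; column 6 has {C,E}; that leaves F.
At row 2, column 7: row 2 has {A,B,D,E,F,G}; column 7 has {A,B,G}; that leaves C.
At row 4, column 7: row 4 has {E,F}; column 7 has {A,B,C,G}; that leaves D.
At row 7, column 1: row 7 has {A,C,F,G}; column 1 has {B,C,D,F}; that leaves E.
At row 7, column 5: row 7 has {A,C,E,F,G}; column 5 has {D,F,G}; that leaves B.
At row 3, column 1: row 3 has {G}; column 1 has {B,C,D,E,F}; that leaves A.
At row 4, column 4: row 4 has {D,E,F}; column 4 has {A,B,G}; that leaves C.
At row 4, column 5: row 4 has {C,D,E,F}; column 5 has {B,D,F,G}; that leaves A.
At row 5, column 1: row 5 has {B}; column 1 has {A,B,C,D,E,F}; that leaves G.
At row 6, column 5: row 6 has {C}; column 5 has {A,B,D,F,G}; that leaves E.
At row 6, column 7: row 6 has {C,E}; column 7 has {A,B,C,D,G}; that leaves F.
At row 7, column 2: row 7 has {A,B,C,E,F,G}; column 2 has {A,C,E}; that leaves D.
At row 3, column 7: row 3 has {A,G}; column 7 has {A,B,C,D,F,G}; that leaves E.
At row 4, column 3: row 4 has {A,C,D,E,F}; column 3 has {E,F,G}; that leaves B.
At row 4, column 6: row 4 has {A,B,C,D,E,F}; column 6 has {C,E,F}; that leaves G.
At row 5, column 2: row 5 has {B,G}; column 2 has {A,C,D,E}; that leaves F.
At row 5, column 5: row 5 has {B,F,G}; column 5 has {A,B,D,E,F,G}; that leaves C.
At row 6, column 4: row 6 has {C,E,F}; column 4 has {A,B,C,G}; that leaves D.
At row 3, column 2: row 3 has {A,E,G}; column 2 has {A,C,D,E,F}; that leaves B.
At row 3, column 4: row 3 has {A,B,E,G}; column 4 has {A,B,C,D,G}; that leaves F.
At row 3, column 6: row 3 has {A,B,E,F,G}; column 6 has {C,E,F,G}; that leaves D.
At row 5, column 4: row 5 has {B,C,F,G}; column 4 has {A,B,C,D,F,G}; that leaves E.
At row 5, column 6: row 5 has {B,C,E,F,G}; column 6 has {C,D,E,F,G}; that leaves A.
At row 6, column 2: row 6 has {C,D,E,F}; column 2 has {A,B,C,D,E,F}; that leaves G.
At row 6, column 3: row 6 has {C,D,E,F,G}; column 3 has {B,E,F,G}; that leaves A.
At row 6, column 6: row 6 has {A,C,D,E,F,G}; column 6 has {A,C,D,E,F,G}; that leaves B.
At row 3, column 3: row 3 has {A,B,D,E,F,G}; column 3 has {A,B,E,F,G}; that leaves C.
At row 5, column 3: row 5 has {A,B,C,E,F,G}; column 3 has {A,B,C,E,F,G}; that leaves D.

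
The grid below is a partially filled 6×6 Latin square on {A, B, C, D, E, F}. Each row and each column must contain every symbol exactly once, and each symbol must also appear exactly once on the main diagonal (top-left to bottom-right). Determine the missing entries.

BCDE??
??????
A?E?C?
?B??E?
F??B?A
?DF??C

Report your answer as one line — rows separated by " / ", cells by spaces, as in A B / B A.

B C D E A F / D A B C F E / A F E D C B / C B A F E D / F E C B D A / E D F A B C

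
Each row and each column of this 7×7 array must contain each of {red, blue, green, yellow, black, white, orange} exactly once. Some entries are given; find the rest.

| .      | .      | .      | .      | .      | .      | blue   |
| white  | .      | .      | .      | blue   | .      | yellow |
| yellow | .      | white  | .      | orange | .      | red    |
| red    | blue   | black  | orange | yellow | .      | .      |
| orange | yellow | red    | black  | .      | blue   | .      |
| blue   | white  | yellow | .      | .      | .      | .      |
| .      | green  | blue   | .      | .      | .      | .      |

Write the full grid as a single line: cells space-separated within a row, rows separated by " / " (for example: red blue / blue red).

green red orange white black yellow blue / white orange green red blue black yellow / yellow black white blue orange green red / red blue black orange yellow white green / orange yellow red black green blue white / blue white yellow green red orange black / black green blue yellow white red orange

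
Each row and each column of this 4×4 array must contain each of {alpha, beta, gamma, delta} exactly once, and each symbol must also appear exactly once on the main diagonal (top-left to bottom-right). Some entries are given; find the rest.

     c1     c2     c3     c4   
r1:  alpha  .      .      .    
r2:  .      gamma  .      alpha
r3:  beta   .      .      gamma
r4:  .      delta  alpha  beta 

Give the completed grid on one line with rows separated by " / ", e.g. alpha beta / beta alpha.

alpha beta gamma delta / delta gamma beta alpha / beta alpha delta gamma / gamma delta alpha beta

(r1,c2) = beta
(r1,c4) = delta
(r2,c1) = delta
(r2,c3) = beta
(r3,c2) = alpha
(r3,c3) = delta
(r4,c1) = gamma
(r1,c3) = gamma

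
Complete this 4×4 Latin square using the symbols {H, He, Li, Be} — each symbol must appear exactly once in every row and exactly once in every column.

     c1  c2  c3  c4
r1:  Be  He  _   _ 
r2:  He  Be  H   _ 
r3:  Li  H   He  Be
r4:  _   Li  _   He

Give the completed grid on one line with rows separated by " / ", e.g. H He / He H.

Be He Li H / He Be H Li / Li H He Be / H Li Be He

At row 1, column 3: row 1 has {He,Be}; column 3 has {H,He}; that leaves Li.
At row 1, column 4: row 1 has {He,Li,Be}; column 4 has {He,Be}; that leaves H.
At row 2, column 4: row 2 has {H,He,Be}; column 4 has {H,He,Be}; that leaves Li.
At row 4, column 1: row 4 has {He,Li}; column 1 has {He,Li,Be}; that leaves H.
At row 4, column 3: row 4 has {H,He,Li}; column 3 has {H,He,Li}; that leaves Be.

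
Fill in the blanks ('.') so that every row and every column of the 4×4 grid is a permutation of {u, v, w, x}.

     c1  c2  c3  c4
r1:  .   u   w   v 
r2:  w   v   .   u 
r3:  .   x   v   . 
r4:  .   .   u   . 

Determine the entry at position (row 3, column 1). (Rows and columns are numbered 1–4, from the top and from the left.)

(r1,c1): row 1 has {u,v,w}; column 1 has {w}, so it must be x.
(r2,c3): row 2 has {u,v,w}; column 3 has {u,v,w}, so it must be x.
(r3,c1): row 3 has {v,x}; column 1 has {w,x}, so it must be u.

u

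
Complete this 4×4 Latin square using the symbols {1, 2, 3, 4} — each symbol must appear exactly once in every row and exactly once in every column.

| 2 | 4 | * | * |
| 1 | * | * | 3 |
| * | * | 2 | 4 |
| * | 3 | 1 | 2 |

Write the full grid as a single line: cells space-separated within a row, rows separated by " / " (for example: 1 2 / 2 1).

row 1 has {2,4}; column 3 has {1,2} — only 3 is left for (r1,c3).
row 1 has {2,3,4}; column 4 has {2,3,4} — only 1 is left for (r1,c4).
row 2 has {1,3}; column 2 has {3,4} — only 2 is left for (r2,c2).
row 2 has {1,2,3}; column 3 has {1,2,3} — only 4 is left for (r2,c3).
row 3 has {2,4}; column 1 has {1,2} — only 3 is left for (r3,c1).
row 3 has {2,3,4}; column 2 has {2,3,4} — only 1 is left for (r3,c2).
row 4 has {1,2,3}; column 1 has {1,2,3} — only 4 is left for (r4,c1).

2 4 3 1 / 1 2 4 3 / 3 1 2 4 / 4 3 1 2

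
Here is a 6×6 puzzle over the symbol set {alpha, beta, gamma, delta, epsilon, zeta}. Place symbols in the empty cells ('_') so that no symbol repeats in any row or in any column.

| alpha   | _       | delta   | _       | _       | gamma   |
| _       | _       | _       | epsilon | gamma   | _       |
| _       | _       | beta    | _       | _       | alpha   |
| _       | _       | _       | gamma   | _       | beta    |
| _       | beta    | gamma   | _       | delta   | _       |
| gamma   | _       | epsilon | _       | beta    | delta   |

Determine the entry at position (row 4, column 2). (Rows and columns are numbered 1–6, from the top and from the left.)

epsilon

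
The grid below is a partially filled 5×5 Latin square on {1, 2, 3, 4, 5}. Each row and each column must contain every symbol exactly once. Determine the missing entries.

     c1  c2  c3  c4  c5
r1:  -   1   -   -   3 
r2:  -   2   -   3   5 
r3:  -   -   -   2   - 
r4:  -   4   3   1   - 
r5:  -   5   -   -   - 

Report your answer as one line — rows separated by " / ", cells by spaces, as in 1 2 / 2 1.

2 1 4 5 3 / 4 2 1 3 5 / 1 3 5 2 4 / 5 4 3 1 2 / 3 5 2 4 1

row 3 has {2}; column 2 has {1,2,4,5} — only 3 is left for (r3,c2).
row 4 has {1,3,4}; column 5 has {3,5} — only 2 is left for (r4,c5).
row 5 has {5}; column 4 has {1,2,3} — only 4 is left for (r5,c4).
row 5 has {4,5}; column 5 has {2,3,5} — only 1 is left for (r5,c5).
row 1 has {1,3}; column 4 has {1,2,3,4} — only 5 is left for (r1,c4).
row 3 has {2,3}; column 5 has {1,2,3,5} — only 4 is left for (r3,c5).
row 4 has {1,2,3,4}; column 1 is empty so far — only 5 is left for (r4,c1).
row 5 has {1,4,5}; column 3 has {3} — only 2 is left for (r5,c3).
row 1 has {1,3,5}; column 3 has {2,3} — only 4 is left for (r1,c3).
row 2 has {2,3,5}; column 3 has {2,3,4} — only 1 is left for (r2,c3).
row 3 has {2,3,4}; column 1 has {5} — only 1 is left for (r3,c1).
row 3 has {1,2,3,4}; column 3 has {1,2,3,4} — only 5 is left for (r3,c3).
row 5 has {1,2,4,5}; column 1 has {1,5} — only 3 is left for (r5,c1).
row 1 has {1,3,4,5}; column 1 has {1,3,5} — only 2 is left for (r1,c1).
row 2 has {1,2,3,5}; column 1 has {1,2,3,5} — only 4 is left for (r2,c1).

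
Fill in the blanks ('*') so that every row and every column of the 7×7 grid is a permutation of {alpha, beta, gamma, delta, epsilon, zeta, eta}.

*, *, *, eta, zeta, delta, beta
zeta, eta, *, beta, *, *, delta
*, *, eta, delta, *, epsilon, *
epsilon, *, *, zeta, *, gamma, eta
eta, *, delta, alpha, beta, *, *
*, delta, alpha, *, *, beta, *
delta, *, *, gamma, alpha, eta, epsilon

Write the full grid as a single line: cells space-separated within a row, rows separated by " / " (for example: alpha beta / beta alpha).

alpha gamma epsilon eta zeta delta beta / zeta eta gamma beta epsilon alpha delta / beta zeta eta delta gamma epsilon alpha / epsilon alpha beta zeta delta gamma eta / eta epsilon delta alpha beta zeta gamma / gamma delta alpha epsilon eta beta zeta / delta beta zeta gamma alpha eta epsilon

(r2,c6) = alpha
(r3,c5) = gamma
(r4,c3) = beta
(r4,c5) = delta
(r5,c6) = zeta
(r5,c7) = gamma
(r6,c1) = gamma
(r6,c4) = epsilon
(r6,c5) = eta
(r6,c7) = zeta
(r7,c3) = zeta
(r1,c1) = alpha
(r2,c5) = epsilon
(r3,c1) = beta
(r3,c7) = alpha
(r4,c2) = alpha
(r5,c2) = epsilon
(r7,c2) = beta
(r1,c2) = gamma
(r1,c3) = epsilon
(r2,c3) = gamma
(r3,c2) = zeta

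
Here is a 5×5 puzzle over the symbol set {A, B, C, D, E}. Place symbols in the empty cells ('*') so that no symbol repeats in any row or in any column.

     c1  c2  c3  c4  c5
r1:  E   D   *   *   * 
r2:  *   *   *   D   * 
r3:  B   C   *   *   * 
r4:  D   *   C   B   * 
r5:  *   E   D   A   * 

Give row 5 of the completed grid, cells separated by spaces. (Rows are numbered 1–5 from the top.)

C E D A B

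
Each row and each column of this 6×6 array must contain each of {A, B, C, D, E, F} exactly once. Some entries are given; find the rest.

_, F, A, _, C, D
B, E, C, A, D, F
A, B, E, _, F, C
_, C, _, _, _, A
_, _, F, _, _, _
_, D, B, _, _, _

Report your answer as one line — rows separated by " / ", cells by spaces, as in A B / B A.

E F A B C D / B E C A D F / A B E D F C / F C D E B A / D A F C E B / C D B F A E

row 1 has {A,C,D,F}; column 1 has {A,B} — only E is left for (r1,c1).
row 1 has {A,C,D,E,F}; column 4 has {A} — only B is left for (r1,c4).
row 3 has {A,B,C,E,F}; column 4 has {A,B} — only D is left for (r3,c4).
row 4 has {A,C}; column 3 has {A,B,C,E,F} — only D is left for (r4,c3).
row 5 has {F}; column 2 has {B,C,D,E,F} — only A is left for (r5,c2).
row 6 has {B,D}; column 6 has {A,C,D,F} — only E is left for (r6,c6).
row 4 has {A,C,D}; column 1 has {A,B,E} — only F is left for (r4,c1).
row 4 has {A,C,D,F}; column 4 has {A,B,D} — only E is left for (r4,c4).
row 4 has {A,C,D,E,F}; column 5 has {C,D,F} — only B is left for (r4,c5).
row 5 has {A,F}; column 4 has {A,B,D,E} — only C is left for (r5,c4).
row 5 has {A,C,F}; column 5 has {B,C,D,F} — only E is left for (r5,c5).
row 5 has {A,C,E,F}; column 6 has {A,C,D,E,F} — only B is left for (r5,c6).
row 6 has {B,D,E}; column 1 has {A,B,E,F} — only C is left for (r6,c1).
row 6 has {B,C,D,E}; column 4 has {A,B,C,D,E} — only F is left for (r6,c4).
row 6 has {B,C,D,E,F}; column 5 has {B,C,D,E,F} — only A is left for (r6,c5).
row 5 has {A,B,C,E,F}; column 1 has {A,B,C,E,F} — only D is left for (r5,c1).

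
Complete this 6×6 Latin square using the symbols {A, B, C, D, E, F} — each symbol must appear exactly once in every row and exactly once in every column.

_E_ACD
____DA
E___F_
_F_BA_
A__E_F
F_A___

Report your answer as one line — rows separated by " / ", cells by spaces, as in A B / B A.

row 1 has {A,C,D,E}; column 1 has {A,E,F} — only B is left for (r1,c1).
row 1 has {A,B,C,D,E}; column 3 has {A} — only F is left for (r1,c3).
row 2 has {A,D}; column 1 has {A,B,E,F} — only C is left for (r2,c1).
row 2 has {A,C,D}; column 2 has {E,F} — only B is left for (r2,c2).
row 2 has {A,B,C,D}; column 3 has {A,F} — only E is left for (r2,c3).
row 2 has {A,B,C,D,E}; column 4 has {A,B,E} — only F is left for (r2,c4).
row 4 has {A,B,F}; column 1 has {A,B,C,E,F} — only D is left for (r4,c1).
row 4 has {A,B,D,F}; column 3 has {A,E,F} — only C is left for (r4,c3).
row 4 has {A,B,C,D,F}; column 6 has {A,D,F} — only E is left for (r4,c6).
row 5 has {A,E,F}; column 5 has {A,C,D,F} — only B is left for (r5,c5).
row 6 has {A,F}; column 5 has {A,B,C,D,F} — only E is left for (r6,c5).
row 5 has {A,B,E,F}; column 3 has {A,C,E,F} — only D is left for (r5,c3).
row 3 has {E,F}; column 3 has {A,C,D,E,F} — only B is left for (r3,c3).
row 3 has {B,E,F}; column 6 has {A,D,E,F} — only C is left for (r3,c6).
row 5 has {A,B,D,E,F}; column 2 has {B,E,F} — only C is left for (r5,c2).
row 6 has {A,E,F}; column 2 has {B,C,E,F} — only D is left for (r6,c2).
row 6 has {A,D,E,F}; column 4 has {A,B,E,F} — only C is left for (r6,c4).
row 6 has {A,C,D,E,F}; column 6 has {A,C,D,E,F} — only B is left for (r6,c6).
row 3 has {B,C,E,F}; column 2 has {B,C,D,E,F} — only A is left for (r3,c2).
row 3 has {A,B,C,E,F}; column 4 has {A,B,C,E,F} — only D is left for (r3,c4).

B E F A C D / C B E F D A / E A B D F C / D F C B A E / A C D E B F / F D A C E B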